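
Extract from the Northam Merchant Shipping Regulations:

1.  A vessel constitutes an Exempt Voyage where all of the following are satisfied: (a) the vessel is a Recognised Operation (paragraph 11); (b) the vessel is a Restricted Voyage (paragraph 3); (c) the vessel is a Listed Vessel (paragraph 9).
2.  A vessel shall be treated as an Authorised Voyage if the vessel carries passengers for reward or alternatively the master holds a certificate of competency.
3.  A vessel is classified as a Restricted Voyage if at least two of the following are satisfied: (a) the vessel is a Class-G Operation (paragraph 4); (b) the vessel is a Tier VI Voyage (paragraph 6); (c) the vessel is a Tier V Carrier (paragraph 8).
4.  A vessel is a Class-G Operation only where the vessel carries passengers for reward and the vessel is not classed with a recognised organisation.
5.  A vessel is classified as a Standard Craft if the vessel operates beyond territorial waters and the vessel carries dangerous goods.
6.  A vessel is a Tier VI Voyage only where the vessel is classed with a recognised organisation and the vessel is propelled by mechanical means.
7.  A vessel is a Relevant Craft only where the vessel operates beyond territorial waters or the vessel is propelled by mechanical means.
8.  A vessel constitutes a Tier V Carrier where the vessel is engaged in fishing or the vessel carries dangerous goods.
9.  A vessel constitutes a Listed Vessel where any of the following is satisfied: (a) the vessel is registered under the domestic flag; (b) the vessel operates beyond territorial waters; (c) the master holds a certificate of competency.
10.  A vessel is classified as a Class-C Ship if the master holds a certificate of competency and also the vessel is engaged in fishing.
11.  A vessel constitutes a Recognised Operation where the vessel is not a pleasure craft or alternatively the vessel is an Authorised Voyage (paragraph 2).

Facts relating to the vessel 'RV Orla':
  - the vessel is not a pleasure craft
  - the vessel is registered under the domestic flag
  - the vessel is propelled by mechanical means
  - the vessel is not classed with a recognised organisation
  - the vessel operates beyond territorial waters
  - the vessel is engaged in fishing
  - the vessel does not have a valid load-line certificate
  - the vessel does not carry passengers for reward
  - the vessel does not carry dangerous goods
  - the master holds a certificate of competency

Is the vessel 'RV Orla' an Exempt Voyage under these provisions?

paragraph 2 — Authorised Voyage: [the vessel carries passengers for reward? no] OR [the master holds a certificate of competency? yes] → satisfied.
paragraph 11 — Recognised Operation: [the vessel is not a pleasure craft? yes] OR [Authorised Voyage (paragraph 2)? yes] → satisfied.
paragraph 4 — Class-G Operation: [the vessel carries passengers for reward? no] AND [the vessel is not classed with a recognised organisation? yes] → not satisfied.
paragraph 6 — Tier VI Voyage: [the vessel is classed with a recognised organisation? no] AND [the vessel is propelled by mechanical means? yes] → not satisfied.
paragraph 8 — Tier V Carrier: [the vessel is engaged in fishing? yes] OR [the vessel carries dangerous goods? no] → satisfied.
paragraph 3 — Restricted Voyage: Class-G Operation (paragraph 4)? no; Tier VI Voyage (paragraph 6)? no; Tier V Carrier (paragraph 8)? yes — 1 of 3 hold (need ≥2) → not satisfied.
paragraph 9 — Listed Vessel: [the vessel is registered under the domestic flag? yes] OR [the vessel operates beyond territorial waters? yes] OR [the master holds a certificate of competency? yes] → satisfied.
paragraph 1 — Exempt Voyage: [Recognised Operation (paragraph 11)? yes] AND [Restricted Voyage (paragraph 3)? no] AND [Listed Vessel (paragraph 9)? yes] → not satisfied.

No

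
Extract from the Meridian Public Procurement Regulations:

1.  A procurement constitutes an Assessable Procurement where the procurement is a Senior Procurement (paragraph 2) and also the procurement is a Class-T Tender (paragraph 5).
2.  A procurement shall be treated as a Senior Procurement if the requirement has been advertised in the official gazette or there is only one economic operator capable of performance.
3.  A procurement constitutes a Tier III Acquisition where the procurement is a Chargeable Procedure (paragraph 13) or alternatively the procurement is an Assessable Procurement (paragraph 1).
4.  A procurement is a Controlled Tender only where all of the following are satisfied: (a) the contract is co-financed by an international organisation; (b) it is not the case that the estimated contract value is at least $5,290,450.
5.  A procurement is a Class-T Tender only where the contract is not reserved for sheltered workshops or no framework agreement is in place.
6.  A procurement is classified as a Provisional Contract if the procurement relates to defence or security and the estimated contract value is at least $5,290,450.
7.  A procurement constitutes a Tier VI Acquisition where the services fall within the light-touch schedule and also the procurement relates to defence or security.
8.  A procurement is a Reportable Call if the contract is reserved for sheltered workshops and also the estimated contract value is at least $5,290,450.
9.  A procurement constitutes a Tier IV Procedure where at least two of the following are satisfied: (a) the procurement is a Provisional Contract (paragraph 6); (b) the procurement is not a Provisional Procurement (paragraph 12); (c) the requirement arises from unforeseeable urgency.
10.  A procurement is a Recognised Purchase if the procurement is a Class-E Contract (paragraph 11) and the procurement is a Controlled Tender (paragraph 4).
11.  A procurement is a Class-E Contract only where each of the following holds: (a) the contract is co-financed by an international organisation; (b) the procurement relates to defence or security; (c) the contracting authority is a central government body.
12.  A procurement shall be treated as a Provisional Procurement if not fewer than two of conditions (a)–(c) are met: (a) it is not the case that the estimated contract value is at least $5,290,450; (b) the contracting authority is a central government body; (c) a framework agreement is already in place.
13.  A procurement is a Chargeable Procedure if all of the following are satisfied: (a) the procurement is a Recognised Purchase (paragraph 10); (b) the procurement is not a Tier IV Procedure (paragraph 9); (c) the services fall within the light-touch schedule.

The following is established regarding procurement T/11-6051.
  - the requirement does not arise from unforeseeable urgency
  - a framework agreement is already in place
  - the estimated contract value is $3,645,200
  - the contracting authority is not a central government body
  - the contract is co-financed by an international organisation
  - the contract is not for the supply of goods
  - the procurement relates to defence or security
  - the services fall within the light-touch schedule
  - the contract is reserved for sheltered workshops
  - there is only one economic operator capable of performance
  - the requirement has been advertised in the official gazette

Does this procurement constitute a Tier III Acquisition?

Under paragraph 11: the contract is co-financed by an international organisation? yes; and the procurement relates to defence or security? yes; and the contracting authority is a central government body? no. So the procurement is not a Class-E Contract.
Under paragraph 4: the contract is co-financed by an international organisation? yes; and estimated contract value: $3,645,200 ≥ $5,290,450? no, so negated condition yes. So the procurement is a Controlled Tender.
Under paragraph 10: Class-E Contract (paragraph 11)? no; and Controlled Tender (paragraph 4)? yes. So the procurement is not a Recognised Purchase.
Under paragraph 6: the procurement relates to defence or security? yes; and estimated contract value: $3,645,200 ≥ $5,290,450? no. So the procurement is not a Provisional Contract.
Under paragraph 12: estimated contract value: $3,645,200 ≥ $5,290,450? no, so negated condition yes; the contracting authority is a central government body? no; a framework agreement is already in place? yes — 2 of 3 hold (need ≥2) → satisfied.
Under paragraph 9: Provisional Contract (paragraph 6)? no; not a Provisional Procurement (paragraph 12)? no; the requirement arises from unforeseeable urgency? no — 0 of 3 hold (need ≥2) → not satisfied.
Under paragraph 13: Recognised Purchase (paragraph 10)? no; and not a Tier IV Procedure (paragraph 9)? yes; and the services fall within the light-touch schedule? yes. So the procurement is not a Chargeable Procedure.
Under paragraph 2: the requirement has been advertised in the official gazette? yes; or there is only one economic operator capable of performance? yes. So the procurement is a Senior Procurement.
Under paragraph 5: the contract is not reserved for sheltered workshops? no; or no framework agreement is in place? no. So the procurement is not a Class-T Tender.
Under paragraph 1: Senior Procurement (paragraph 2)? yes; and Class-T Tender (paragraph 5)? no. So the procurement is not an Assessable Procurement.
Under paragraph 3: Chargeable Procedure (paragraph 13)? no; or Assessable Procurement (paragraph 1)? no. So the procurement is not a Tier III Acquisition.

No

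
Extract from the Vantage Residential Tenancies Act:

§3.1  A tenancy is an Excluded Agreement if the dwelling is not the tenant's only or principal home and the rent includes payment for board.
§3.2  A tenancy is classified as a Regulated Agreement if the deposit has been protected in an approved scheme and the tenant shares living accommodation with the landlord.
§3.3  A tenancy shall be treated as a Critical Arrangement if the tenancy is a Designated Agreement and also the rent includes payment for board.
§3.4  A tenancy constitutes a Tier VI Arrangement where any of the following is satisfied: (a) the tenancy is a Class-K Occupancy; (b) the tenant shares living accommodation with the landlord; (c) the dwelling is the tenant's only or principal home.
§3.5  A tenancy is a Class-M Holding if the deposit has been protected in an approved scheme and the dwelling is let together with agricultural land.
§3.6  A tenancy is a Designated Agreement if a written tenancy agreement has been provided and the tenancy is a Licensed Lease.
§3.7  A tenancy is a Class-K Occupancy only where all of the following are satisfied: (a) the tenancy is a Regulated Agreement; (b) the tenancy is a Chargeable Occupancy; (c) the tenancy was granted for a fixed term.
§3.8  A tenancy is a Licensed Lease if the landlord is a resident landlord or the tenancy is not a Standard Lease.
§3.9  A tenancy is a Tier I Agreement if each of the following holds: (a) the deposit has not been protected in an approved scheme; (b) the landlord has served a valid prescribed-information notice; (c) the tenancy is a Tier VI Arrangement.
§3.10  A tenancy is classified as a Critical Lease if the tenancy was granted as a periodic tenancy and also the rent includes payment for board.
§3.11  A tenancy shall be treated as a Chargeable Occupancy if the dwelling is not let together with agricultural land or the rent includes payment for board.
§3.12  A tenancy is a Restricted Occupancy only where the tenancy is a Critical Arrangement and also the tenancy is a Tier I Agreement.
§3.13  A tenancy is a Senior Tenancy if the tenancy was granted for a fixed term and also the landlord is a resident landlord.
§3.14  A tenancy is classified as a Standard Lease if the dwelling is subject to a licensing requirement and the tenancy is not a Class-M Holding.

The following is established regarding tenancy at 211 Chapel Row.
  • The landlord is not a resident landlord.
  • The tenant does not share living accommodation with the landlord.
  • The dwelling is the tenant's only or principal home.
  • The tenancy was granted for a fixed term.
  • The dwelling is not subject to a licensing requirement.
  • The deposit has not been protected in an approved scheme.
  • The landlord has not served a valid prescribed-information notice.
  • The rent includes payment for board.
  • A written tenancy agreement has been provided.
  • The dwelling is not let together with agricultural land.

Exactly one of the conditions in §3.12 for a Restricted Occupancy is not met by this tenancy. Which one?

§3.5 — Class-M Holding: [the deposit has been protected in an approved scheme? no] AND [the dwelling is let together with agricultural land? no] → not satisfied.
§3.14 — Standard Lease: [the dwelling is subject to a licensing requirement? no] AND [not a Class-M Holding (§3.5)? yes] → not satisfied.
§3.8 — Licensed Lease: [the landlord is a resident landlord? no] OR [not a Standard Lease (§3.14)? yes] → satisfied.
§3.6 — Designated Agreement: [a written tenancy agreement has been provided? yes] AND [Licensed Lease (§3.8)? yes] → satisfied.
§3.3 — Critical Arrangement: [Designated Agreement (§3.6)? yes] AND [the rent includes payment for board? yes] → satisfied.
§3.2 — Regulated Agreement: [the deposit has been protected in an approved scheme? no] AND [the tenant shares living accommodation with the landlord? no] → not satisfied.
§3.11 — Chargeable Occupancy: [the dwelling is not let together with agricultural land? yes] OR [the rent includes payment for board? yes] → satisfied.
§3.7 — Class-K Occupancy: [Regulated Agreement (§3.2)? no] AND [Chargeable Occupancy (§3.11)? yes] AND [the tenancy was granted for a fixed term? yes] → not satisfied.
§3.4 — Tier VI Arrangement: [Class-K Occupancy (§3.7)? no] OR [the tenant shares living accommodation with the landlord? no] OR [the dwelling is the tenant's only or principal home? yes] → satisfied.
§3.9 — Tier I Agreement: [the deposit has not been protected in an approved scheme? yes] AND [the landlord has served a valid prescribed-information notice? no] AND [Tier VI Arrangement (§3.4)? yes] → not satisfied.
§3.12 — Restricted Occupancy: [Critical Arrangement (§3.3)? yes] AND [Tier I Agreement (§3.9)? no] → not satisfied.

Tier I Agreement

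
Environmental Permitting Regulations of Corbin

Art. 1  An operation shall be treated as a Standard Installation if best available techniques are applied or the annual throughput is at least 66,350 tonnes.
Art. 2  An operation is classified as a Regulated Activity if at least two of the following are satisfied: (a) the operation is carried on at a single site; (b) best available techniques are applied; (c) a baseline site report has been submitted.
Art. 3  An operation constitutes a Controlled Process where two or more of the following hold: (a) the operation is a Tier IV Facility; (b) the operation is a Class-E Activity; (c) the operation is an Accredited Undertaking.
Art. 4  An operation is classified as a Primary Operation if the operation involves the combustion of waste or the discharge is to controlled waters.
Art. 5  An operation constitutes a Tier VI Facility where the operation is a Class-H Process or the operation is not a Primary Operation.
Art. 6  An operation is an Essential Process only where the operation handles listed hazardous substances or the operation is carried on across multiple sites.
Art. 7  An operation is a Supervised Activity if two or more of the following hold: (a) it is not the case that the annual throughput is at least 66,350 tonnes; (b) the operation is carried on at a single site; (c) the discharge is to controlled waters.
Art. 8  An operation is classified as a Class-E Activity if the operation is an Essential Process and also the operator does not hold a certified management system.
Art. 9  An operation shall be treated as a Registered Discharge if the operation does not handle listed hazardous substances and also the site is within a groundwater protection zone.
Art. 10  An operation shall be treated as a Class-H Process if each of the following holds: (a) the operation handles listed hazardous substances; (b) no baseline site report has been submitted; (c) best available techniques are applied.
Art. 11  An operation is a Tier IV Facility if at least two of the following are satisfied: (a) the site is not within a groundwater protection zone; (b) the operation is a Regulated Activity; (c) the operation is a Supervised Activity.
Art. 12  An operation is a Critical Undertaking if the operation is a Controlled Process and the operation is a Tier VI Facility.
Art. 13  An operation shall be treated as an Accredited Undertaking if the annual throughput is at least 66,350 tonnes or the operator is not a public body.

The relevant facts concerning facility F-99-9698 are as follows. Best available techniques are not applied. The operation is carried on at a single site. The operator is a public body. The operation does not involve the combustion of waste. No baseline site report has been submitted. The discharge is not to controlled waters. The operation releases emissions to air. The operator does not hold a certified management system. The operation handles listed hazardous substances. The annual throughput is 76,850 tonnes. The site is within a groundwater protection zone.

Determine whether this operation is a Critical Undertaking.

Yes

article 2 — Regulated Activity: the operation is carried on at a single site? yes; best available techniques are applied? no; a baseline site report has been submitted? no — 1 of 3 hold (need ≥2) → not satisfied.
article 7 — Supervised Activity: annual throughput: 76,850 tonnes ≥ 66,350 tonnes? yes, so negated condition no; the operation is carried on at a single site? yes; the discharge is to controlled waters? no — 1 of 3 hold (need ≥2) → not satisfied.
article 11 — Tier IV Facility: the site is not within a groundwater protection zone? no; Regulated Activity (article 2)? no; Supervised Activity (article 7)? no — 0 of 3 hold (need ≥2) → not satisfied.
article 6 — Essential Process: [the operation handles listed hazardous substances? yes] OR [the operation is carried on across multiple sites? no] → satisfied.
article 8 — Class-E Activity: [Essential Process (article 6)? yes] AND [the operator does not hold a certified management system? yes] → satisfied.
article 13 — Accredited Undertaking: [annual throughput: 76,850 tonnes ≥ 66,350 tonnes? yes] OR [the operator is not a public body? no] → satisfied.
article 3 — Controlled Process: Tier IV Facility (article 11)? no; Class-E Activity (article 8)? yes; Accredited Undertaking (article 13)? yes — 2 of 3 hold (need ≥2) → satisfied.
article 10 — Class-H Process: [the operation handles listed hazardous substances? yes] AND [no baseline site report has been submitted? yes] AND [best available techniques are applied? no] → not satisfied.
article 4 — Primary Operation: [the operation involves the combustion of waste? no] OR [the discharge is to controlled waters? no] → not satisfied.
article 5 — Tier VI Facility: [Class-H Process (article 10)? no] OR [not a Primary Operation (article 4)? yes] → satisfied.
article 12 — Critical Undertaking: [Controlled Process (article 3)? yes] AND [Tier VI Facility (article 5)? yes] → satisfied.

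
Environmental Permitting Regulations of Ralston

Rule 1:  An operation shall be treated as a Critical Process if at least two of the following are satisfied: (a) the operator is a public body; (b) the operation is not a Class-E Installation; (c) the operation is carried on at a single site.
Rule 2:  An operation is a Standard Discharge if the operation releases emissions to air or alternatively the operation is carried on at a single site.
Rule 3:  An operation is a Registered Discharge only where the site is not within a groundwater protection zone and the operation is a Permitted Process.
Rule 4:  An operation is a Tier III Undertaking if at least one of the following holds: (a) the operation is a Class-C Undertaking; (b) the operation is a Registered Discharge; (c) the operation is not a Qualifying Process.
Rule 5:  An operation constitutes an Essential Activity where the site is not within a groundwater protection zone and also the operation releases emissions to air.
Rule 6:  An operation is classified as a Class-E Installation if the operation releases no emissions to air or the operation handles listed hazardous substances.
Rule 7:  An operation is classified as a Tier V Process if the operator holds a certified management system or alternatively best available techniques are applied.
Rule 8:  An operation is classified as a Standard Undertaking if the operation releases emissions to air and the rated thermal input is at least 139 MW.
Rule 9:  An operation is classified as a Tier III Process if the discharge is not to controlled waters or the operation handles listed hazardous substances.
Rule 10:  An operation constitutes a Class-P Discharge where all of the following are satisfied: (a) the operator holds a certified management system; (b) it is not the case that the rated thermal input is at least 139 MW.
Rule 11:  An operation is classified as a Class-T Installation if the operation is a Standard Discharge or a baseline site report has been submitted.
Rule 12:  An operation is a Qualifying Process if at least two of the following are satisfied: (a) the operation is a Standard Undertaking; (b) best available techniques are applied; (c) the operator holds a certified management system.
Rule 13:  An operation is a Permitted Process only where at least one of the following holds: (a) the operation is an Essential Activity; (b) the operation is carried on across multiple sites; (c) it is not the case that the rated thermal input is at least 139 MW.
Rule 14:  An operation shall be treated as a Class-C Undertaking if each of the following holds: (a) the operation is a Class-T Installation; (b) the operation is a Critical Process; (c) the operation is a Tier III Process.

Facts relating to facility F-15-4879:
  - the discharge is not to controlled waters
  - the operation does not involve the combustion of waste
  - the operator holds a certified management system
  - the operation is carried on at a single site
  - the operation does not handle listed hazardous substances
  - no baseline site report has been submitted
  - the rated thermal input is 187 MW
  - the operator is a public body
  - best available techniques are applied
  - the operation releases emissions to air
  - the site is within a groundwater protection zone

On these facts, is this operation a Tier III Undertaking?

rule 2 — Standard Discharge: [the operation releases emissions to air? yes] OR [the operation is carried on at a single site? yes] → satisfied.
rule 11 — Class-T Installation: [Standard Discharge (rule 2)? yes] OR [a baseline site report has been submitted? no] → satisfied.
rule 6 — Class-E Installation: [the operation releases no emissions to air? no] OR [the operation handles listed hazardous substances? no] → not satisfied.
rule 1 — Critical Process: the operator is a public body? yes; not a Class-E Installation (rule 6)? yes; the operation is carried on at a single site? yes — 3 of 3 hold (need ≥2) → satisfied.
rule 9 — Tier III Process: [the discharge is not to controlled waters? yes] OR [the operation handles listed hazardous substances? no] → satisfied.
rule 14 — Class-C Undertaking: [Class-T Installation (rule 11)? yes] AND [Critical Process (rule 1)? yes] AND [Tier III Process (rule 9)? yes] → satisfied.
rule 5 — Essential Activity: [the site is not within a groundwater protection zone? no] AND [the operation releases emissions to air? yes] → not satisfied.
rule 13 — Permitted Process: [Essential Activity (rule 5)? no] OR [the operation is carried on across multiple sites? no] OR [rated thermal input: 187 MW ≥ 139 MW? yes, so negated condition no] → not satisfied.
rule 3 — Registered Discharge: [the site is not within a groundwater protection zone? no] AND [Permitted Process (rule 13)? no] → not satisfied.
rule 8 — Standard Undertaking: [the operation releases emissions to air? yes] AND [rated thermal input: 187 MW ≥ 139 MW? yes] → satisfied.
rule 12 — Qualifying Process: Standard Undertaking (rule 8)? yes; best available techniques are applied? yes; the operator holds a certified management system? yes — 3 of 3 hold (need ≥2) → satisfied.
rule 4 — Tier III Undertaking: [Class-C Undertaking (rule 14)? yes] OR [Registered Discharge (rule 3)? no] OR [not a Qualifying Process (rule 12)? no] → satisfied.

Yes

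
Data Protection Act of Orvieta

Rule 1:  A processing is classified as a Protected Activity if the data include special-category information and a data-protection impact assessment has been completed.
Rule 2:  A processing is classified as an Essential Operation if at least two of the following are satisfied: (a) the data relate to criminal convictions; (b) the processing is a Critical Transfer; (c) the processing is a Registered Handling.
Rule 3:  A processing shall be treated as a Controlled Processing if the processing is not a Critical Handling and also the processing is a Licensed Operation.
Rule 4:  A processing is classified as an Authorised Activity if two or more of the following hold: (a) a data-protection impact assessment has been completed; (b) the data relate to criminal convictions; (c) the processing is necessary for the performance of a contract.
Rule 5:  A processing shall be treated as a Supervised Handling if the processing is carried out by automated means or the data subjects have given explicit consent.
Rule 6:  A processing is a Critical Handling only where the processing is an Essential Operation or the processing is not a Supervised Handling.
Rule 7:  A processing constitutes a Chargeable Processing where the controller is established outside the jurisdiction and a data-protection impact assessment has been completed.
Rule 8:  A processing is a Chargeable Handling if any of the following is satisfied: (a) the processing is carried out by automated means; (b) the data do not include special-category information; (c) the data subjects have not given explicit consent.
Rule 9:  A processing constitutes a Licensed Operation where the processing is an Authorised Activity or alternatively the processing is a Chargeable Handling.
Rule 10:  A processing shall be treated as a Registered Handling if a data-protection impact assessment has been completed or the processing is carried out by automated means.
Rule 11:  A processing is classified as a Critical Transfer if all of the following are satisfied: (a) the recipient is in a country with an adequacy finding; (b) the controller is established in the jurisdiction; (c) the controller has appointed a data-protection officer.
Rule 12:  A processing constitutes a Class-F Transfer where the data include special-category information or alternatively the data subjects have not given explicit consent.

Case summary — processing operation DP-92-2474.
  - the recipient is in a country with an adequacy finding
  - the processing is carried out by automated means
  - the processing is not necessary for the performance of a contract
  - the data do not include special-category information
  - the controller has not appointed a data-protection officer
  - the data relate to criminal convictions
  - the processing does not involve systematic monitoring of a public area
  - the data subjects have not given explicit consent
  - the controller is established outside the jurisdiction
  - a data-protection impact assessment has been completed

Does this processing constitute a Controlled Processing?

No

Under rule 11: the recipient is in a country with an adequacy finding? yes; and the controller is established in the jurisdiction? no; and the controller has appointed a data-protection officer? no. So the processing is not a Critical Transfer.
Under rule 10: a data-protection impact assessment has been completed? yes; or the processing is carried out by automated means? yes. So the processing is a Registered Handling.
Under rule 2: the data relate to criminal convictions? yes; Critical Transfer (rule 11)? no; Registered Handling (rule 10)? yes — 2 of 3 hold (need ≥2) → satisfied.
Under rule 5: the processing is carried out by automated means? yes; or the data subjects have given explicit consent? no. So the processing is a Supervised Handling.
Under rule 6: Essential Operation (rule 2)? yes; or not a Supervised Handling (rule 5)? no. So the processing is a Critical Handling.
Under rule 4: a data-protection impact assessment has been completed? yes; the data relate to criminal convictions? yes; the processing is necessary for the performance of a contract? no — 2 of 3 hold (need ≥2) → satisfied.
Under rule 8: the processing is carried out by automated means? yes; or the data do not include special-category information? yes; or the data subjects have not given explicit consent? yes. So the processing is a Chargeable Handling.
Under rule 9: Authorised Activity (rule 4)? yes; or Chargeable Handling (rule 8)? yes. So the processing is a Licensed Operation.
Under rule 3: not a Critical Handling (rule 6)? no; and Licensed Operation (rule 9)? yes. So the processing is not a Controlled Processing.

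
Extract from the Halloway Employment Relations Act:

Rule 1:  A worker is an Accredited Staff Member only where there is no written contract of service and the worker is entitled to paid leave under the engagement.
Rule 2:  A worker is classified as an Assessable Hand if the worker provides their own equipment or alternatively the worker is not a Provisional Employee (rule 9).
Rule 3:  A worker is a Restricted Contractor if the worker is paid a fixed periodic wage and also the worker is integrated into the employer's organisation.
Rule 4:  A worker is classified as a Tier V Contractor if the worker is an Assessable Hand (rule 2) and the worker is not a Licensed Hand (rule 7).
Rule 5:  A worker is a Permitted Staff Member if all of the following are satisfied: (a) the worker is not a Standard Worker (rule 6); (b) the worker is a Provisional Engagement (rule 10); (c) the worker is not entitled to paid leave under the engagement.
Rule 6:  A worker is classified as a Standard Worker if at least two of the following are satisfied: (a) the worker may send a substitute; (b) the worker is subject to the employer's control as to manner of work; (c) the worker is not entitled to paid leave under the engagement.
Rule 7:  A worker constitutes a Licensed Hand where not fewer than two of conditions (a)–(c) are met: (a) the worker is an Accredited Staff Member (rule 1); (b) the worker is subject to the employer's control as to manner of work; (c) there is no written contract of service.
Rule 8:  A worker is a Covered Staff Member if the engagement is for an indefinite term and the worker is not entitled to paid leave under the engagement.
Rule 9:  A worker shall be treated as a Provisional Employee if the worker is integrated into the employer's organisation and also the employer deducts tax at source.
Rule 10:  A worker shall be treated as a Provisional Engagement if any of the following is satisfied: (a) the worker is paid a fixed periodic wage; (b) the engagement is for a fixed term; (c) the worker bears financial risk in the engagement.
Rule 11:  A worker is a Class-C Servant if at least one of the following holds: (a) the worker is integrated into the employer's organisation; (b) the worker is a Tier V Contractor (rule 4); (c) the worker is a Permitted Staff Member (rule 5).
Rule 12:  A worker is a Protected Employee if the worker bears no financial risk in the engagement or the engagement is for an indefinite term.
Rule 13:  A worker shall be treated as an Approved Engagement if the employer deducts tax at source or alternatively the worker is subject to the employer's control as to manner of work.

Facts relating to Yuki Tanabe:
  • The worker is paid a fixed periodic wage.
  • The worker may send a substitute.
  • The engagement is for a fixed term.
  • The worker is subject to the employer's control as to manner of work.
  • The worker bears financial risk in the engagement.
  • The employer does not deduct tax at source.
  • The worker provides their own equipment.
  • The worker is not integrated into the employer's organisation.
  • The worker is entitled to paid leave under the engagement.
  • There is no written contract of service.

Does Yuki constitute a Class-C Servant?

No

rule 9 — Provisional Employee: [the worker is integrated into the employer's organisation? no] AND [the employer deducts tax at source? no] → not satisfied.
rule 2 — Assessable Hand: [the worker provides their own equipment? yes] OR [not a Provisional Employee (rule 9)? yes] → satisfied.
rule 1 — Accredited Staff Member: [there is no written contract of service? yes] AND [the worker is entitled to paid leave under the engagement? yes] → satisfied.
rule 7 — Licensed Hand: Accredited Staff Member (rule 1)? yes; the worker is subject to the employer's control as to manner of work? yes; there is no written contract of service? yes — 3 of 3 hold (need ≥2) → satisfied.
rule 4 — Tier V Contractor: [Assessable Hand (rule 2)? yes] AND [not a Licensed Hand (rule 7)? no] → not satisfied.
rule 6 — Standard Worker: the worker may send a substitute? yes; the worker is subject to the employer's control as to manner of work? yes; the worker is not entitled to paid leave under the engagement? no — 2 of 3 hold (need ≥2) → satisfied.
rule 10 — Provisional Engagement: [the worker is paid a fixed periodic wage? yes] OR [the engagement is for a fixed term? yes] OR [the worker bears financial risk in the engagement? yes] → satisfied.
rule 5 — Permitted Staff Member: [not a Standard Worker (rule 6)? no] AND [Provisional Engagement (rule 10)? yes] AND [the worker is not entitled to paid leave under the engagement? no] → not satisfied.
rule 11 — Class-C Servant: [the worker is integrated into the employer's organisation? no] OR [Tier V Contractor (rule 4)? no] OR [Permitted Staff Member (rule 5)? no] → not satisfied.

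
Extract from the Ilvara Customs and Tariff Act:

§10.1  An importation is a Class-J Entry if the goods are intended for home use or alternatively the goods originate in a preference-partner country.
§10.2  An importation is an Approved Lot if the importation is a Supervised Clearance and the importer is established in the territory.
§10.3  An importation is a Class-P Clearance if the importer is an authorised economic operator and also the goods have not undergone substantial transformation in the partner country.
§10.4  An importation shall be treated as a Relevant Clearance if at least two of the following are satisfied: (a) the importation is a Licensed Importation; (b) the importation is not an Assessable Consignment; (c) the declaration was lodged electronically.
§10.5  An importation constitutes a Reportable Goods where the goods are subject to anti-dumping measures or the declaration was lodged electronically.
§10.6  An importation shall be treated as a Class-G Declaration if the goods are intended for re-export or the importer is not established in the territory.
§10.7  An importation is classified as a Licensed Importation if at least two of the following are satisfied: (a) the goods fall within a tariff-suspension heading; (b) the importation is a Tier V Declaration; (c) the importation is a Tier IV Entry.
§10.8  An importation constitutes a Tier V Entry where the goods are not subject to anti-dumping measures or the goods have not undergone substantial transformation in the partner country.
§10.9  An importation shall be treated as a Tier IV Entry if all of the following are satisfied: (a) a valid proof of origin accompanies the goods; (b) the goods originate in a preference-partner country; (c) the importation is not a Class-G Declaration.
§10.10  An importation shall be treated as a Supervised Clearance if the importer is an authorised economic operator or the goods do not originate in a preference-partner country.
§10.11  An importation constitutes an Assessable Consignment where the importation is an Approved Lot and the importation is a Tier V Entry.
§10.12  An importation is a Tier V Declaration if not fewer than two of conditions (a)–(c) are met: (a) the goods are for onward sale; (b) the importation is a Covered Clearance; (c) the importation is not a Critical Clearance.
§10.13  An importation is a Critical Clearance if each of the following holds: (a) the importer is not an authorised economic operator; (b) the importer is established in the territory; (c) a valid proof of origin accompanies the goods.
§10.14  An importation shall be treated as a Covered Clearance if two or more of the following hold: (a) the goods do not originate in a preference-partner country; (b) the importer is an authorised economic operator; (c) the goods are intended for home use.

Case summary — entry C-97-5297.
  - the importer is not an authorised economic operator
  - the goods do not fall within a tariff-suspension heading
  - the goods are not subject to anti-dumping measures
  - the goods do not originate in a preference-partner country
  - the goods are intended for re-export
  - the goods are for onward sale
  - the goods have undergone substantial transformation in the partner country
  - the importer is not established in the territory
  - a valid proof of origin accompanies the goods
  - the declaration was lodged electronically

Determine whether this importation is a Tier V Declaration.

§10.14 — Covered Clearance: the goods do not originate in a preference-partner country? yes; the importer is an authorised economic operator? no; the goods are intended for home use? no — 1 of 3 hold (need ≥2) → not satisfied.
§10.13 — Critical Clearance: [the importer is not an authorised economic operator? yes] AND [the importer is established in the territory? no] AND [a valid proof of origin accompanies the goods? yes] → not satisfied.
§10.12 — Tier V Declaration: the goods are for onward sale? yes; Covered Clearance (§10.14)? no; not a Critical Clearance (§10.13)? yes — 2 of 3 hold (need ≥2) → satisfied.

Yes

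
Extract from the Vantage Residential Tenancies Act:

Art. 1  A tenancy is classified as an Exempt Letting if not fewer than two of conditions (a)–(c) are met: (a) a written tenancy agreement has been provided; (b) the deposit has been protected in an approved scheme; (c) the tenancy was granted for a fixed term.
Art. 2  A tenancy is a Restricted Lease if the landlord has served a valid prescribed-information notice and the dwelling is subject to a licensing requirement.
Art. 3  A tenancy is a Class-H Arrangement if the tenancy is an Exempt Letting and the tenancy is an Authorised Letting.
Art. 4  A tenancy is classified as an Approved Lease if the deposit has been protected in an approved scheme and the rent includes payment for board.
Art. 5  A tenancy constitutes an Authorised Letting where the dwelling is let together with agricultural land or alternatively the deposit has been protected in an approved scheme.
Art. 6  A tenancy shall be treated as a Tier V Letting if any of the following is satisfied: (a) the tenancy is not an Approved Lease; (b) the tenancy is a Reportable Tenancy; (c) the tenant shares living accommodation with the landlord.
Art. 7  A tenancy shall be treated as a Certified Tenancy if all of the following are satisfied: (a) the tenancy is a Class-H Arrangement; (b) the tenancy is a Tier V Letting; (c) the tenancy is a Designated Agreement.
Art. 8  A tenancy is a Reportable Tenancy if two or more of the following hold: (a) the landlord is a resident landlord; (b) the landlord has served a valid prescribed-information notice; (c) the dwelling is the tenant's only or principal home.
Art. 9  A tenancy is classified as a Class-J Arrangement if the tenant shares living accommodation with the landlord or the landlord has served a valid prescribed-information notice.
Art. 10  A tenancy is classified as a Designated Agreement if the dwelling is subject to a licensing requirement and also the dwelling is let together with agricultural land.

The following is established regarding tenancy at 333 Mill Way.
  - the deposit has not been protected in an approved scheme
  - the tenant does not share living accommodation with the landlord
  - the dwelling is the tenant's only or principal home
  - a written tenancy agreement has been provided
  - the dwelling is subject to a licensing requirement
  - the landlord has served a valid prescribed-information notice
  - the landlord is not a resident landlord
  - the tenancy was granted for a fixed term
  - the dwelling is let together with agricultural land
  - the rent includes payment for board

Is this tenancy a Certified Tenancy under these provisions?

Under article 1: a written tenancy agreement has been provided? yes; the deposit has been protected in an approved scheme? no; the tenancy was granted for a fixed term? yes — 2 of 3 hold (need ≥2) → satisfied.
Under article 5: the dwelling is let together with agricultural land? yes; or the deposit has been protected in an approved scheme? no. So the tenancy is an Authorised Letting.
Under article 3: Exempt Letting (article 1)? yes; and Authorised Letting (article 5)? yes. So the tenancy is a Class-H Arrangement.
Under article 4: the deposit has been protected in an approved scheme? no; and the rent includes payment for board? yes. So the tenancy is not an Approved Lease.
Under article 8: the landlord is a resident landlord? no; the landlord has served a valid prescribed-information notice? yes; the dwelling is the tenant's only or principal home? yes — 2 of 3 hold (need ≥2) → satisfied.
Under article 6: not an Approved Lease (article 4)? yes; or Reportable Tenancy (article 8)? yes; or the tenant shares living accommodation with the landlord? no. So the tenancy is a Tier V Letting.
Under article 10: the dwelling is subject to a licensing requirement? yes; and the dwelling is let together with agricultural land? yes. So the tenancy is a Designated Agreement.
Under article 7: Class-H Arrangement (article 3)? yes; and Tier V Letting (article 6)? yes; and Designated Agreement (article 10)? yes. So the tenancy is a Certified Tenancy.

Yes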